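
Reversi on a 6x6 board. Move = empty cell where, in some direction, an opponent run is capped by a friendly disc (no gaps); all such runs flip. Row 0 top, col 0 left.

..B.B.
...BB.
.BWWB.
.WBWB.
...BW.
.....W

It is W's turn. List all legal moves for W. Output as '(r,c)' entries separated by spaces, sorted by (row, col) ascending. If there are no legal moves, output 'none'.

(0,1): no bracket -> illegal
(0,3): flips 1 -> legal
(0,5): flips 1 -> legal
(1,0): no bracket -> illegal
(1,1): flips 1 -> legal
(1,2): no bracket -> illegal
(1,5): flips 1 -> legal
(2,0): flips 1 -> legal
(2,5): flips 1 -> legal
(3,0): no bracket -> illegal
(3,5): flips 1 -> legal
(4,1): flips 1 -> legal
(4,2): flips 2 -> legal
(4,5): flips 1 -> legal
(5,2): no bracket -> illegal
(5,3): flips 1 -> legal
(5,4): no bracket -> illegal

Answer: (0,3) (0,5) (1,1) (1,5) (2,0) (2,5) (3,5) (4,1) (4,2) (4,5) (5,3)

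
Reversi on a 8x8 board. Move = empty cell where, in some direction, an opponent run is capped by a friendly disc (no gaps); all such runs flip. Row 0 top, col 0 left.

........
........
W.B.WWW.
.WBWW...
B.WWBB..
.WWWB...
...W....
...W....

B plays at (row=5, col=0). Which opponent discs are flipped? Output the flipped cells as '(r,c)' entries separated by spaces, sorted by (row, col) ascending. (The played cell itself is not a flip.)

Dir NW: edge -> no flip
Dir N: first cell 'B' (not opp) -> no flip
Dir NE: first cell '.' (not opp) -> no flip
Dir W: edge -> no flip
Dir E: opp run (5,1) (5,2) (5,3) capped by B -> flip
Dir SW: edge -> no flip
Dir S: first cell '.' (not opp) -> no flip
Dir SE: first cell '.' (not opp) -> no flip

Answer: (5,1) (5,2) (5,3)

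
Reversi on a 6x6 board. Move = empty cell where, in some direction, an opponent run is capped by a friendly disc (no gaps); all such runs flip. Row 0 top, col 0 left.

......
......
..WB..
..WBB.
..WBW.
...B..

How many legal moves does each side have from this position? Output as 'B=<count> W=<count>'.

Answer: B=9 W=4

Derivation:
-- B to move --
(1,1): flips 1 -> legal
(1,2): no bracket -> illegal
(1,3): no bracket -> illegal
(2,1): flips 2 -> legal
(3,1): flips 2 -> legal
(3,5): flips 1 -> legal
(4,1): flips 2 -> legal
(4,5): flips 1 -> legal
(5,1): flips 1 -> legal
(5,2): no bracket -> illegal
(5,4): flips 1 -> legal
(5,5): flips 1 -> legal
B mobility = 9
-- W to move --
(1,2): no bracket -> illegal
(1,3): no bracket -> illegal
(1,4): flips 1 -> legal
(2,4): flips 3 -> legal
(2,5): no bracket -> illegal
(3,5): flips 2 -> legal
(4,5): no bracket -> illegal
(5,2): no bracket -> illegal
(5,4): flips 1 -> legal
W mobility = 4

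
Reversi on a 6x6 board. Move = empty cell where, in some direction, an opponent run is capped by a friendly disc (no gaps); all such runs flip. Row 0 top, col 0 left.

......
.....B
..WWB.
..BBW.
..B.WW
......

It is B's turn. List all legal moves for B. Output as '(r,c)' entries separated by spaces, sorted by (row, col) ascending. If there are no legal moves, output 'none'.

Answer: (1,1) (1,2) (1,3) (1,4) (2,1) (3,5) (5,4) (5,5)

Derivation:
(1,1): flips 1 -> legal
(1,2): flips 1 -> legal
(1,3): flips 1 -> legal
(1,4): flips 1 -> legal
(2,1): flips 2 -> legal
(2,5): no bracket -> illegal
(3,1): no bracket -> illegal
(3,5): flips 1 -> legal
(4,3): no bracket -> illegal
(5,3): no bracket -> illegal
(5,4): flips 2 -> legal
(5,5): flips 1 -> legal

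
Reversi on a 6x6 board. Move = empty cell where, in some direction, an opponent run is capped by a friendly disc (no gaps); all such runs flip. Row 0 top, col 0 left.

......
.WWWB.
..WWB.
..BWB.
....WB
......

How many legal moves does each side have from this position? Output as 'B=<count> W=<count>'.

-- B to move --
(0,0): no bracket -> illegal
(0,1): flips 2 -> legal
(0,2): flips 3 -> legal
(0,3): no bracket -> illegal
(0,4): no bracket -> illegal
(1,0): flips 3 -> legal
(2,0): no bracket -> illegal
(2,1): flips 2 -> legal
(3,1): no bracket -> illegal
(3,5): no bracket -> illegal
(4,2): flips 1 -> legal
(4,3): flips 1 -> legal
(5,3): no bracket -> illegal
(5,4): flips 1 -> legal
(5,5): no bracket -> illegal
B mobility = 7
-- W to move --
(0,3): no bracket -> illegal
(0,4): flips 3 -> legal
(0,5): flips 1 -> legal
(1,5): flips 2 -> legal
(2,1): no bracket -> illegal
(2,5): flips 1 -> legal
(3,1): flips 1 -> legal
(3,5): flips 2 -> legal
(4,1): flips 1 -> legal
(4,2): flips 1 -> legal
(4,3): no bracket -> illegal
(5,4): no bracket -> illegal
(5,5): no bracket -> illegal
W mobility = 8

Answer: B=7 W=8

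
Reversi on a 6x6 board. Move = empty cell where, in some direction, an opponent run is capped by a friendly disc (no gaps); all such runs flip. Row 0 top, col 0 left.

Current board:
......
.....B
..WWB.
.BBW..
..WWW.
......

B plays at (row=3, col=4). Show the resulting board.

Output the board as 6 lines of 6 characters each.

Answer: ......
.....B
..WWB.
.BBBB.
..WWW.
......

Derivation:
Place B at (3,4); scan 8 dirs for brackets.
Dir NW: opp run (2,3), next='.' -> no flip
Dir N: first cell 'B' (not opp) -> no flip
Dir NE: first cell '.' (not opp) -> no flip
Dir W: opp run (3,3) capped by B -> flip
Dir E: first cell '.' (not opp) -> no flip
Dir SW: opp run (4,3), next='.' -> no flip
Dir S: opp run (4,4), next='.' -> no flip
Dir SE: first cell '.' (not opp) -> no flip
All flips: (3,3)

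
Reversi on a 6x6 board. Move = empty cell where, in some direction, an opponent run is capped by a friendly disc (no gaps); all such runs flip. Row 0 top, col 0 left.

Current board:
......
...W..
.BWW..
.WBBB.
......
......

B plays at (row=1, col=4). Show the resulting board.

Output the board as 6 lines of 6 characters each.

Place B at (1,4); scan 8 dirs for brackets.
Dir NW: first cell '.' (not opp) -> no flip
Dir N: first cell '.' (not opp) -> no flip
Dir NE: first cell '.' (not opp) -> no flip
Dir W: opp run (1,3), next='.' -> no flip
Dir E: first cell '.' (not opp) -> no flip
Dir SW: opp run (2,3) capped by B -> flip
Dir S: first cell '.' (not opp) -> no flip
Dir SE: first cell '.' (not opp) -> no flip
All flips: (2,3)

Answer: ......
...WB.
.BWB..
.WBBB.
......
......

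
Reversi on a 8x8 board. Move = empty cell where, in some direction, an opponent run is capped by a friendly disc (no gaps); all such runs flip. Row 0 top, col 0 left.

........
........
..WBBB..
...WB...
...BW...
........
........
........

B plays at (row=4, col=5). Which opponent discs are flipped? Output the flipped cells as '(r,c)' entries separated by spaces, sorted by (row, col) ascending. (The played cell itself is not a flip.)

Answer: (4,4)

Derivation:
Dir NW: first cell 'B' (not opp) -> no flip
Dir N: first cell '.' (not opp) -> no flip
Dir NE: first cell '.' (not opp) -> no flip
Dir W: opp run (4,4) capped by B -> flip
Dir E: first cell '.' (not opp) -> no flip
Dir SW: first cell '.' (not opp) -> no flip
Dir S: first cell '.' (not opp) -> no flip
Dir SE: first cell '.' (not opp) -> no flip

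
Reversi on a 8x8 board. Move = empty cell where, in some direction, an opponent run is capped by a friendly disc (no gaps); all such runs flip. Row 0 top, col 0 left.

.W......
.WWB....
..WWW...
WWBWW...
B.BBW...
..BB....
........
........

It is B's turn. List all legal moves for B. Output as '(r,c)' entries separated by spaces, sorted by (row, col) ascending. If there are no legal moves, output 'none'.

(0,0): no bracket -> illegal
(0,2): flips 2 -> legal
(0,3): no bracket -> illegal
(1,0): flips 2 -> legal
(1,4): flips 1 -> legal
(1,5): flips 2 -> legal
(2,0): flips 2 -> legal
(2,1): no bracket -> illegal
(2,5): flips 1 -> legal
(3,5): flips 4 -> legal
(4,1): no bracket -> illegal
(4,5): flips 1 -> legal
(5,4): no bracket -> illegal
(5,5): no bracket -> illegal

Answer: (0,2) (1,0) (1,4) (1,5) (2,0) (2,5) (3,5) (4,5)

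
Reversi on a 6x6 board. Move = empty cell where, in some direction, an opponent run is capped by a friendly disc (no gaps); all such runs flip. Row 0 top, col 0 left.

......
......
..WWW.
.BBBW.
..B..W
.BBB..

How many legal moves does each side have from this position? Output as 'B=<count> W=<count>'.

-- B to move --
(1,1): flips 1 -> legal
(1,2): flips 1 -> legal
(1,3): flips 2 -> legal
(1,4): flips 1 -> legal
(1,5): flips 1 -> legal
(2,1): no bracket -> illegal
(2,5): no bracket -> illegal
(3,5): flips 1 -> legal
(4,3): no bracket -> illegal
(4,4): no bracket -> illegal
(5,4): no bracket -> illegal
(5,5): no bracket -> illegal
B mobility = 6
-- W to move --
(2,0): no bracket -> illegal
(2,1): no bracket -> illegal
(3,0): flips 3 -> legal
(4,0): flips 1 -> legal
(4,1): flips 1 -> legal
(4,3): flips 1 -> legal
(4,4): flips 1 -> legal
(5,0): no bracket -> illegal
(5,4): no bracket -> illegal
W mobility = 5

Answer: B=6 W=5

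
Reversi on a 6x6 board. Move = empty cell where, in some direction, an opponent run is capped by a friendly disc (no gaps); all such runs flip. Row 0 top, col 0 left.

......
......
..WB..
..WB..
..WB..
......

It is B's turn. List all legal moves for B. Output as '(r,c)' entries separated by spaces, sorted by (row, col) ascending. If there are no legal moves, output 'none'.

Answer: (1,1) (2,1) (3,1) (4,1) (5,1)

Derivation:
(1,1): flips 1 -> legal
(1,2): no bracket -> illegal
(1,3): no bracket -> illegal
(2,1): flips 2 -> legal
(3,1): flips 1 -> legal
(4,1): flips 2 -> legal
(5,1): flips 1 -> legal
(5,2): no bracket -> illegal
(5,3): no bracket -> illegal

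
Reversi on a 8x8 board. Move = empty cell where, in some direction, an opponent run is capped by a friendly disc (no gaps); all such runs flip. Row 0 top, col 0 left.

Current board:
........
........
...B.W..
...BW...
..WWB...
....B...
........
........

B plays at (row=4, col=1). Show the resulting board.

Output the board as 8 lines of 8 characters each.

Place B at (4,1); scan 8 dirs for brackets.
Dir NW: first cell '.' (not opp) -> no flip
Dir N: first cell '.' (not opp) -> no flip
Dir NE: first cell '.' (not opp) -> no flip
Dir W: first cell '.' (not opp) -> no flip
Dir E: opp run (4,2) (4,3) capped by B -> flip
Dir SW: first cell '.' (not opp) -> no flip
Dir S: first cell '.' (not opp) -> no flip
Dir SE: first cell '.' (not opp) -> no flip
All flips: (4,2) (4,3)

Answer: ........
........
...B.W..
...BW...
.BBBB...
....B...
........
........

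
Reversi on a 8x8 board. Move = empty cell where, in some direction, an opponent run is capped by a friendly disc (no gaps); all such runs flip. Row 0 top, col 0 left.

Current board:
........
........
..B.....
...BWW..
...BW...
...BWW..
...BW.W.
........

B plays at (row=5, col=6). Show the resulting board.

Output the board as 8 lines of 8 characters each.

Place B at (5,6); scan 8 dirs for brackets.
Dir NW: first cell '.' (not opp) -> no flip
Dir N: first cell '.' (not opp) -> no flip
Dir NE: first cell '.' (not opp) -> no flip
Dir W: opp run (5,5) (5,4) capped by B -> flip
Dir E: first cell '.' (not opp) -> no flip
Dir SW: first cell '.' (not opp) -> no flip
Dir S: opp run (6,6), next='.' -> no flip
Dir SE: first cell '.' (not opp) -> no flip
All flips: (5,4) (5,5)

Answer: ........
........
..B.....
...BWW..
...BW...
...BBBB.
...BW.W.
........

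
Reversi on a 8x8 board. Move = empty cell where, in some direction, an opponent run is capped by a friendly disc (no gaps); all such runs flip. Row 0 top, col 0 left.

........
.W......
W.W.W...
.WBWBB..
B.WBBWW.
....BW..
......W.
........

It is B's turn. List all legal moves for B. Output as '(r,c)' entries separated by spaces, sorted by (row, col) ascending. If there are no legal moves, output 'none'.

(0,0): flips 3 -> legal
(0,1): no bracket -> illegal
(0,2): no bracket -> illegal
(1,0): no bracket -> illegal
(1,2): flips 1 -> legal
(1,3): flips 3 -> legal
(1,4): flips 1 -> legal
(1,5): no bracket -> illegal
(2,1): no bracket -> illegal
(2,3): flips 1 -> legal
(2,5): no bracket -> illegal
(3,0): flips 1 -> legal
(3,6): flips 1 -> legal
(3,7): no bracket -> illegal
(4,1): flips 1 -> legal
(4,7): flips 2 -> legal
(5,1): no bracket -> illegal
(5,2): flips 1 -> legal
(5,3): no bracket -> illegal
(5,6): flips 2 -> legal
(5,7): flips 1 -> legal
(6,4): no bracket -> illegal
(6,5): flips 2 -> legal
(6,7): no bracket -> illegal
(7,5): no bracket -> illegal
(7,6): no bracket -> illegal
(7,7): flips 2 -> legal

Answer: (0,0) (1,2) (1,3) (1,4) (2,3) (3,0) (3,6) (4,1) (4,7) (5,2) (5,6) (5,7) (6,5) (7,7)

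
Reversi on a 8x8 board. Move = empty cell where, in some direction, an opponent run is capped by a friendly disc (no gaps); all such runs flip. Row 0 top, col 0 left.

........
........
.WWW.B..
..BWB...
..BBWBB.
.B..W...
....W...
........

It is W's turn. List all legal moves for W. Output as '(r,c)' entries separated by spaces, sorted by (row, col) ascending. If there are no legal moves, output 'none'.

(1,4): no bracket -> illegal
(1,5): no bracket -> illegal
(1,6): no bracket -> illegal
(2,4): flips 1 -> legal
(2,6): no bracket -> illegal
(3,1): flips 1 -> legal
(3,5): flips 1 -> legal
(3,6): flips 1 -> legal
(3,7): no bracket -> illegal
(4,0): no bracket -> illegal
(4,1): flips 3 -> legal
(4,7): flips 2 -> legal
(5,0): no bracket -> illegal
(5,2): flips 2 -> legal
(5,3): flips 1 -> legal
(5,5): no bracket -> illegal
(5,6): flips 2 -> legal
(5,7): no bracket -> illegal
(6,0): flips 2 -> legal
(6,1): no bracket -> illegal
(6,2): no bracket -> illegal

Answer: (2,4) (3,1) (3,5) (3,6) (4,1) (4,7) (5,2) (5,3) (5,6) (6,0)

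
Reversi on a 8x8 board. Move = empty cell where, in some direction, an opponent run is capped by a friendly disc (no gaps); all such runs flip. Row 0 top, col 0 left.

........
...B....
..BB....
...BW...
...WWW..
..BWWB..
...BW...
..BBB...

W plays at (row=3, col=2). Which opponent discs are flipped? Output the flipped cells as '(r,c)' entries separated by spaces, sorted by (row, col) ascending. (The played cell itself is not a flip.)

Dir NW: first cell '.' (not opp) -> no flip
Dir N: opp run (2,2), next='.' -> no flip
Dir NE: opp run (2,3), next='.' -> no flip
Dir W: first cell '.' (not opp) -> no flip
Dir E: opp run (3,3) capped by W -> flip
Dir SW: first cell '.' (not opp) -> no flip
Dir S: first cell '.' (not opp) -> no flip
Dir SE: first cell 'W' (not opp) -> no flip

Answer: (3,3)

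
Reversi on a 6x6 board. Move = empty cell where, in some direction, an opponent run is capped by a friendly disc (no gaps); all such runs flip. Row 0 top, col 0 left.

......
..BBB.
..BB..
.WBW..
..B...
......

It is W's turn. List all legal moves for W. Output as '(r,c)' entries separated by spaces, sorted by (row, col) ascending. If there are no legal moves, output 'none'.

Answer: (0,3) (0,4) (1,1) (5,1) (5,3)

Derivation:
(0,1): no bracket -> illegal
(0,2): no bracket -> illegal
(0,3): flips 2 -> legal
(0,4): flips 2 -> legal
(0,5): no bracket -> illegal
(1,1): flips 1 -> legal
(1,5): no bracket -> illegal
(2,1): no bracket -> illegal
(2,4): no bracket -> illegal
(2,5): no bracket -> illegal
(3,4): no bracket -> illegal
(4,1): no bracket -> illegal
(4,3): no bracket -> illegal
(5,1): flips 1 -> legal
(5,2): no bracket -> illegal
(5,3): flips 1 -> legal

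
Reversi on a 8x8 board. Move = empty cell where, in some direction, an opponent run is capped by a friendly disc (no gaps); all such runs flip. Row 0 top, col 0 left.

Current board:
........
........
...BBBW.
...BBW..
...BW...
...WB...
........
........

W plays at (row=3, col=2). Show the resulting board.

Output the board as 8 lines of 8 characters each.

Answer: ........
........
...BBBW.
..WWWW..
...BW...
...WB...
........
........

Derivation:
Place W at (3,2); scan 8 dirs for brackets.
Dir NW: first cell '.' (not opp) -> no flip
Dir N: first cell '.' (not opp) -> no flip
Dir NE: opp run (2,3), next='.' -> no flip
Dir W: first cell '.' (not opp) -> no flip
Dir E: opp run (3,3) (3,4) capped by W -> flip
Dir SW: first cell '.' (not opp) -> no flip
Dir S: first cell '.' (not opp) -> no flip
Dir SE: opp run (4,3) (5,4), next='.' -> no flip
All flips: (3,3) (3,4)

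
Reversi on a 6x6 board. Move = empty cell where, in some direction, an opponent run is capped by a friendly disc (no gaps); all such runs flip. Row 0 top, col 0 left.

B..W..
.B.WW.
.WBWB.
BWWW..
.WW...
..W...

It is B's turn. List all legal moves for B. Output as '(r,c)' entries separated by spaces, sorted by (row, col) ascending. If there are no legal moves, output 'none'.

(0,2): flips 1 -> legal
(0,4): flips 2 -> legal
(0,5): no bracket -> illegal
(1,0): no bracket -> illegal
(1,2): flips 1 -> legal
(1,5): no bracket -> illegal
(2,0): flips 1 -> legal
(2,5): no bracket -> illegal
(3,4): flips 3 -> legal
(4,0): flips 1 -> legal
(4,3): no bracket -> illegal
(4,4): flips 1 -> legal
(5,0): no bracket -> illegal
(5,1): flips 5 -> legal
(5,3): no bracket -> illegal

Answer: (0,2) (0,4) (1,2) (2,0) (3,4) (4,0) (4,4) (5,1)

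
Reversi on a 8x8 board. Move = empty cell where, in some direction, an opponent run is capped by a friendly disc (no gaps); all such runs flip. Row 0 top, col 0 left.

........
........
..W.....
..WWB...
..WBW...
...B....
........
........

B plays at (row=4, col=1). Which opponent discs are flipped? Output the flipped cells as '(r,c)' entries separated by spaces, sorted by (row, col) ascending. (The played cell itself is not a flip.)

Dir NW: first cell '.' (not opp) -> no flip
Dir N: first cell '.' (not opp) -> no flip
Dir NE: opp run (3,2), next='.' -> no flip
Dir W: first cell '.' (not opp) -> no flip
Dir E: opp run (4,2) capped by B -> flip
Dir SW: first cell '.' (not opp) -> no flip
Dir S: first cell '.' (not opp) -> no flip
Dir SE: first cell '.' (not opp) -> no flip

Answer: (4,2)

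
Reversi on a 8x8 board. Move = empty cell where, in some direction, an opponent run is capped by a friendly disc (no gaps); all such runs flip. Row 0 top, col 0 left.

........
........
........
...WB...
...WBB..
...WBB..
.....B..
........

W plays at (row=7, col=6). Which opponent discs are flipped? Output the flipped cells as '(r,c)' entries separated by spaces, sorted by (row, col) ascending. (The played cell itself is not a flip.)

Answer: (5,4) (6,5)

Derivation:
Dir NW: opp run (6,5) (5,4) capped by W -> flip
Dir N: first cell '.' (not opp) -> no flip
Dir NE: first cell '.' (not opp) -> no flip
Dir W: first cell '.' (not opp) -> no flip
Dir E: first cell '.' (not opp) -> no flip
Dir SW: edge -> no flip
Dir S: edge -> no flip
Dir SE: edge -> no flip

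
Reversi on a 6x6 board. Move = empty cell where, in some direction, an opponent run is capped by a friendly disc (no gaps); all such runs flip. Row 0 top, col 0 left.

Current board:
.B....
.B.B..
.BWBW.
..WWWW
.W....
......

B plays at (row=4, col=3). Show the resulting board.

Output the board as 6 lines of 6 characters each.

Answer: .B....
.B.B..
.BWBW.
..BBWW
.W.B..
......

Derivation:
Place B at (4,3); scan 8 dirs for brackets.
Dir NW: opp run (3,2) capped by B -> flip
Dir N: opp run (3,3) capped by B -> flip
Dir NE: opp run (3,4), next='.' -> no flip
Dir W: first cell '.' (not opp) -> no flip
Dir E: first cell '.' (not opp) -> no flip
Dir SW: first cell '.' (not opp) -> no flip
Dir S: first cell '.' (not opp) -> no flip
Dir SE: first cell '.' (not opp) -> no flip
All flips: (3,2) (3,3)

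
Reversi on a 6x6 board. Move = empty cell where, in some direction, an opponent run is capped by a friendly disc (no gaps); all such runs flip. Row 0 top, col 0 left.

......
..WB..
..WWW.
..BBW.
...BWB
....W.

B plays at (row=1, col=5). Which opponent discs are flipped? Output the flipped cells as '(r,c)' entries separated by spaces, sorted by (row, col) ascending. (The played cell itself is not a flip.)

Dir NW: first cell '.' (not opp) -> no flip
Dir N: first cell '.' (not opp) -> no flip
Dir NE: edge -> no flip
Dir W: first cell '.' (not opp) -> no flip
Dir E: edge -> no flip
Dir SW: opp run (2,4) capped by B -> flip
Dir S: first cell '.' (not opp) -> no flip
Dir SE: edge -> no flip

Answer: (2,4)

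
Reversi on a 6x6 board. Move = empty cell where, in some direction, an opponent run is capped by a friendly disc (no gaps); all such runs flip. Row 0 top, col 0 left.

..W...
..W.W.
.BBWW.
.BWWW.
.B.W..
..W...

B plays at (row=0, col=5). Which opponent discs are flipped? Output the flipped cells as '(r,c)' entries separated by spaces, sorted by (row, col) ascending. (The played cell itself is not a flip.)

Dir NW: edge -> no flip
Dir N: edge -> no flip
Dir NE: edge -> no flip
Dir W: first cell '.' (not opp) -> no flip
Dir E: edge -> no flip
Dir SW: opp run (1,4) (2,3) (3,2) capped by B -> flip
Dir S: first cell '.' (not opp) -> no flip
Dir SE: edge -> no flip

Answer: (1,4) (2,3) (3,2)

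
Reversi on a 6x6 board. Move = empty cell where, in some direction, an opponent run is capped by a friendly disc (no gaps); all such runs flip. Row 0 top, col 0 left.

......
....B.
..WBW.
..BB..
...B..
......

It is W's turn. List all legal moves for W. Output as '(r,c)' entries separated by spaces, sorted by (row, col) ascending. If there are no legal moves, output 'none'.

(0,3): no bracket -> illegal
(0,4): flips 1 -> legal
(0,5): no bracket -> illegal
(1,2): no bracket -> illegal
(1,3): no bracket -> illegal
(1,5): no bracket -> illegal
(2,1): no bracket -> illegal
(2,5): no bracket -> illegal
(3,1): no bracket -> illegal
(3,4): no bracket -> illegal
(4,1): no bracket -> illegal
(4,2): flips 2 -> legal
(4,4): flips 1 -> legal
(5,2): no bracket -> illegal
(5,3): no bracket -> illegal
(5,4): no bracket -> illegal

Answer: (0,4) (4,2) (4,4)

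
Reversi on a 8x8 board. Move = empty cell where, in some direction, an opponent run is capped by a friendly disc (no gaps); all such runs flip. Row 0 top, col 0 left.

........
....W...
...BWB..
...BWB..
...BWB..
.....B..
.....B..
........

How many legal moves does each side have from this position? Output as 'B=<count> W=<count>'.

Answer: B=5 W=11

Derivation:
-- B to move --
(0,3): flips 1 -> legal
(0,4): no bracket -> illegal
(0,5): flips 1 -> legal
(1,3): flips 1 -> legal
(1,5): flips 1 -> legal
(5,3): flips 1 -> legal
(5,4): no bracket -> illegal
B mobility = 5
-- W to move --
(1,2): flips 1 -> legal
(1,3): no bracket -> illegal
(1,5): no bracket -> illegal
(1,6): flips 1 -> legal
(2,2): flips 2 -> legal
(2,6): flips 2 -> legal
(3,2): flips 2 -> legal
(3,6): flips 2 -> legal
(4,2): flips 2 -> legal
(4,6): flips 2 -> legal
(5,2): flips 1 -> legal
(5,3): no bracket -> illegal
(5,4): no bracket -> illegal
(5,6): flips 1 -> legal
(6,4): no bracket -> illegal
(6,6): flips 1 -> legal
(7,4): no bracket -> illegal
(7,5): no bracket -> illegal
(7,6): no bracket -> illegal
W mobility = 11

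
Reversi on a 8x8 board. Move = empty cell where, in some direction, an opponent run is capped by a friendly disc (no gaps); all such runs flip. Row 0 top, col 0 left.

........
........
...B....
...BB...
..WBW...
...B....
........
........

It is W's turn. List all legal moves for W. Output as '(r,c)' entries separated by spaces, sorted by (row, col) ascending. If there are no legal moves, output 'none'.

(1,2): no bracket -> illegal
(1,3): no bracket -> illegal
(1,4): no bracket -> illegal
(2,2): flips 1 -> legal
(2,4): flips 2 -> legal
(2,5): no bracket -> illegal
(3,2): no bracket -> illegal
(3,5): no bracket -> illegal
(4,5): no bracket -> illegal
(5,2): no bracket -> illegal
(5,4): no bracket -> illegal
(6,2): flips 1 -> legal
(6,3): no bracket -> illegal
(6,4): flips 1 -> legal

Answer: (2,2) (2,4) (6,2) (6,4)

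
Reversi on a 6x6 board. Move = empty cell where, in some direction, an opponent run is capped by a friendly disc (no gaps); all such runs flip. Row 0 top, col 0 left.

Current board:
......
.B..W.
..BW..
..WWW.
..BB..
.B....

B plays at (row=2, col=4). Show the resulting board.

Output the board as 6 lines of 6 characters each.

Answer: ......
.B..W.
..BBB.
..WBW.
..BB..
.B....

Derivation:
Place B at (2,4); scan 8 dirs for brackets.
Dir NW: first cell '.' (not opp) -> no flip
Dir N: opp run (1,4), next='.' -> no flip
Dir NE: first cell '.' (not opp) -> no flip
Dir W: opp run (2,3) capped by B -> flip
Dir E: first cell '.' (not opp) -> no flip
Dir SW: opp run (3,3) capped by B -> flip
Dir S: opp run (3,4), next='.' -> no flip
Dir SE: first cell '.' (not opp) -> no flip
All flips: (2,3) (3,3)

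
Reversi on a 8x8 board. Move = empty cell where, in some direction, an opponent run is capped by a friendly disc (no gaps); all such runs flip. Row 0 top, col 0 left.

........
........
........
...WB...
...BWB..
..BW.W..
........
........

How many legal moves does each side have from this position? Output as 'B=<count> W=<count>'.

-- B to move --
(2,2): no bracket -> illegal
(2,3): flips 1 -> legal
(2,4): no bracket -> illegal
(3,2): flips 1 -> legal
(3,5): no bracket -> illegal
(4,2): no bracket -> illegal
(4,6): no bracket -> illegal
(5,4): flips 2 -> legal
(5,6): no bracket -> illegal
(6,2): no bracket -> illegal
(6,3): flips 1 -> legal
(6,4): no bracket -> illegal
(6,5): flips 1 -> legal
(6,6): no bracket -> illegal
B mobility = 5
-- W to move --
(2,3): no bracket -> illegal
(2,4): flips 1 -> legal
(2,5): no bracket -> illegal
(3,2): no bracket -> illegal
(3,5): flips 2 -> legal
(3,6): no bracket -> illegal
(4,1): no bracket -> illegal
(4,2): flips 1 -> legal
(4,6): flips 1 -> legal
(5,1): flips 1 -> legal
(5,4): no bracket -> illegal
(5,6): no bracket -> illegal
(6,1): no bracket -> illegal
(6,2): no bracket -> illegal
(6,3): no bracket -> illegal
W mobility = 5

Answer: B=5 W=5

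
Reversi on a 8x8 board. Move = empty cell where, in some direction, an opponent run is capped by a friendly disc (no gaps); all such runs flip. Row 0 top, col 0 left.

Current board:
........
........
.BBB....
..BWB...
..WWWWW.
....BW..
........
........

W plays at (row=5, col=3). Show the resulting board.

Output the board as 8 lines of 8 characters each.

Answer: ........
........
.BBB....
..BWB...
..WWWWW.
...WWW..
........
........

Derivation:
Place W at (5,3); scan 8 dirs for brackets.
Dir NW: first cell 'W' (not opp) -> no flip
Dir N: first cell 'W' (not opp) -> no flip
Dir NE: first cell 'W' (not opp) -> no flip
Dir W: first cell '.' (not opp) -> no flip
Dir E: opp run (5,4) capped by W -> flip
Dir SW: first cell '.' (not opp) -> no flip
Dir S: first cell '.' (not opp) -> no flip
Dir SE: first cell '.' (not opp) -> no flip
All flips: (5,4)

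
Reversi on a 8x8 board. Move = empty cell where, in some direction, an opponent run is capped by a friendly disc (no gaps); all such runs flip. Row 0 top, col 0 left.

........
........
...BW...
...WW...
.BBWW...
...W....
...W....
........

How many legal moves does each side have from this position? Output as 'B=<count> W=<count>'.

Answer: B=5 W=6

Derivation:
-- B to move --
(1,3): no bracket -> illegal
(1,4): no bracket -> illegal
(1,5): flips 2 -> legal
(2,2): no bracket -> illegal
(2,5): flips 1 -> legal
(3,2): no bracket -> illegal
(3,5): no bracket -> illegal
(4,5): flips 3 -> legal
(5,2): no bracket -> illegal
(5,4): no bracket -> illegal
(5,5): no bracket -> illegal
(6,2): no bracket -> illegal
(6,4): flips 1 -> legal
(7,2): no bracket -> illegal
(7,3): flips 4 -> legal
(7,4): no bracket -> illegal
B mobility = 5
-- W to move --
(1,2): flips 1 -> legal
(1,3): flips 1 -> legal
(1,4): no bracket -> illegal
(2,2): flips 1 -> legal
(3,0): no bracket -> illegal
(3,1): flips 1 -> legal
(3,2): no bracket -> illegal
(4,0): flips 2 -> legal
(5,0): no bracket -> illegal
(5,1): flips 1 -> legal
(5,2): no bracket -> illegal
W mobility = 6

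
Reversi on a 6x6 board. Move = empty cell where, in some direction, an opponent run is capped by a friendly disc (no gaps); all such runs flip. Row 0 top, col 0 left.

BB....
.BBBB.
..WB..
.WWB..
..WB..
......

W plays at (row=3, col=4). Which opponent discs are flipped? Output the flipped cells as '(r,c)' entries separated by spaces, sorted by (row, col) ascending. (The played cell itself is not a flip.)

Answer: (3,3)

Derivation:
Dir NW: opp run (2,3) (1,2) (0,1), next=edge -> no flip
Dir N: first cell '.' (not opp) -> no flip
Dir NE: first cell '.' (not opp) -> no flip
Dir W: opp run (3,3) capped by W -> flip
Dir E: first cell '.' (not opp) -> no flip
Dir SW: opp run (4,3), next='.' -> no flip
Dir S: first cell '.' (not opp) -> no flip
Dir SE: first cell '.' (not opp) -> no flip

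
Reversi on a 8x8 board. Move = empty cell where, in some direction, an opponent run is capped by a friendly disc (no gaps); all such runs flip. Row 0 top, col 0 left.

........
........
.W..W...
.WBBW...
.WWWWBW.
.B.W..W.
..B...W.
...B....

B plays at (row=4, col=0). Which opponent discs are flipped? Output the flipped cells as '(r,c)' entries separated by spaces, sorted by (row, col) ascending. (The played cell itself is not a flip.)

Answer: (4,1) (4,2) (4,3) (4,4)

Derivation:
Dir NW: edge -> no flip
Dir N: first cell '.' (not opp) -> no flip
Dir NE: opp run (3,1), next='.' -> no flip
Dir W: edge -> no flip
Dir E: opp run (4,1) (4,2) (4,3) (4,4) capped by B -> flip
Dir SW: edge -> no flip
Dir S: first cell '.' (not opp) -> no flip
Dir SE: first cell 'B' (not opp) -> no flip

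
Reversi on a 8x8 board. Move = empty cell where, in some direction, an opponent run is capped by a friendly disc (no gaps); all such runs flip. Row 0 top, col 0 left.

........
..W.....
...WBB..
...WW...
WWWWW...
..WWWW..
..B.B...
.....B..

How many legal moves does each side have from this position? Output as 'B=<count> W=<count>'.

Answer: B=7 W=8

Derivation:
-- B to move --
(0,1): no bracket -> illegal
(0,2): no bracket -> illegal
(0,3): no bracket -> illegal
(1,1): no bracket -> illegal
(1,3): no bracket -> illegal
(1,4): no bracket -> illegal
(2,1): no bracket -> illegal
(2,2): flips 1 -> legal
(3,0): no bracket -> illegal
(3,1): flips 2 -> legal
(3,2): flips 2 -> legal
(3,5): flips 2 -> legal
(4,5): no bracket -> illegal
(4,6): flips 1 -> legal
(5,0): no bracket -> illegal
(5,1): flips 2 -> legal
(5,6): no bracket -> illegal
(6,1): flips 3 -> legal
(6,3): no bracket -> illegal
(6,5): no bracket -> illegal
(6,6): no bracket -> illegal
B mobility = 7
-- W to move --
(1,3): no bracket -> illegal
(1,4): flips 1 -> legal
(1,5): flips 1 -> legal
(1,6): flips 1 -> legal
(2,6): flips 2 -> legal
(3,5): no bracket -> illegal
(3,6): no bracket -> illegal
(5,1): no bracket -> illegal
(6,1): no bracket -> illegal
(6,3): no bracket -> illegal
(6,5): no bracket -> illegal
(6,6): no bracket -> illegal
(7,1): flips 1 -> legal
(7,2): flips 1 -> legal
(7,3): flips 1 -> legal
(7,4): flips 1 -> legal
(7,6): no bracket -> illegal
W mobility = 8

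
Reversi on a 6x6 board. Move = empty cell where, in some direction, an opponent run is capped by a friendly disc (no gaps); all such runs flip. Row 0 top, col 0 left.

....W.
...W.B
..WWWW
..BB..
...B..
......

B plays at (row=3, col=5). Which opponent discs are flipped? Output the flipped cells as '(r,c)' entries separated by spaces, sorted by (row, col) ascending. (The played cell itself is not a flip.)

Answer: (2,5)

Derivation:
Dir NW: opp run (2,4) (1,3), next='.' -> no flip
Dir N: opp run (2,5) capped by B -> flip
Dir NE: edge -> no flip
Dir W: first cell '.' (not opp) -> no flip
Dir E: edge -> no flip
Dir SW: first cell '.' (not opp) -> no flip
Dir S: first cell '.' (not opp) -> no flip
Dir SE: edge -> no flip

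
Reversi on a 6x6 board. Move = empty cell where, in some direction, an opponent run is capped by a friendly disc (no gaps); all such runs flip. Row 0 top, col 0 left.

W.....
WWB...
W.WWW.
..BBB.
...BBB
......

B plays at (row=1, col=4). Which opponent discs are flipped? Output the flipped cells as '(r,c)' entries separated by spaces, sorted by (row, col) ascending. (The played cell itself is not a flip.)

Answer: (2,3) (2,4)

Derivation:
Dir NW: first cell '.' (not opp) -> no flip
Dir N: first cell '.' (not opp) -> no flip
Dir NE: first cell '.' (not opp) -> no flip
Dir W: first cell '.' (not opp) -> no flip
Dir E: first cell '.' (not opp) -> no flip
Dir SW: opp run (2,3) capped by B -> flip
Dir S: opp run (2,4) capped by B -> flip
Dir SE: first cell '.' (not opp) -> no flip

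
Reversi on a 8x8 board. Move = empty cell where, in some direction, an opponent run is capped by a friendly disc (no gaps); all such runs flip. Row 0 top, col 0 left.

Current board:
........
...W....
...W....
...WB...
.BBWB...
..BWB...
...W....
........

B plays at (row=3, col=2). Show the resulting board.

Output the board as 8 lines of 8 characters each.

Answer: ........
...W....
...W....
..BBB...
.BBBB...
..BWB...
...W....
........

Derivation:
Place B at (3,2); scan 8 dirs for brackets.
Dir NW: first cell '.' (not opp) -> no flip
Dir N: first cell '.' (not opp) -> no flip
Dir NE: opp run (2,3), next='.' -> no flip
Dir W: first cell '.' (not opp) -> no flip
Dir E: opp run (3,3) capped by B -> flip
Dir SW: first cell 'B' (not opp) -> no flip
Dir S: first cell 'B' (not opp) -> no flip
Dir SE: opp run (4,3) capped by B -> flip
All flips: (3,3) (4,3)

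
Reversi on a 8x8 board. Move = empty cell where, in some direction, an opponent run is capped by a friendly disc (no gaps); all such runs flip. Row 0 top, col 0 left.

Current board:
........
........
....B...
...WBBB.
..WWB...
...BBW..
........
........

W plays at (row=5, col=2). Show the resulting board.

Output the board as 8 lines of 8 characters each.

Answer: ........
........
....B...
...WBBB.
..WWB...
..WWWW..
........
........

Derivation:
Place W at (5,2); scan 8 dirs for brackets.
Dir NW: first cell '.' (not opp) -> no flip
Dir N: first cell 'W' (not opp) -> no flip
Dir NE: first cell 'W' (not opp) -> no flip
Dir W: first cell '.' (not opp) -> no flip
Dir E: opp run (5,3) (5,4) capped by W -> flip
Dir SW: first cell '.' (not opp) -> no flip
Dir S: first cell '.' (not opp) -> no flip
Dir SE: first cell '.' (not opp) -> no flip
All flips: (5,3) (5,4)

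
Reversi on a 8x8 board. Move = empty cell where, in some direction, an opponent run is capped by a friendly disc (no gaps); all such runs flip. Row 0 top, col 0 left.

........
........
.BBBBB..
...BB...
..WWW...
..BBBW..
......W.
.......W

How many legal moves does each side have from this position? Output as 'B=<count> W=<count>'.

-- B to move --
(3,1): flips 1 -> legal
(3,2): flips 2 -> legal
(3,5): flips 1 -> legal
(4,1): no bracket -> illegal
(4,5): no bracket -> illegal
(4,6): no bracket -> illegal
(5,1): flips 1 -> legal
(5,6): flips 1 -> legal
(5,7): no bracket -> illegal
(6,4): no bracket -> illegal
(6,5): no bracket -> illegal
(6,7): no bracket -> illegal
(7,5): no bracket -> illegal
(7,6): no bracket -> illegal
B mobility = 5
-- W to move --
(1,0): no bracket -> illegal
(1,1): flips 2 -> legal
(1,2): no bracket -> illegal
(1,3): flips 2 -> legal
(1,4): flips 2 -> legal
(1,5): flips 2 -> legal
(1,6): flips 2 -> legal
(2,0): no bracket -> illegal
(2,6): no bracket -> illegal
(3,0): no bracket -> illegal
(3,1): no bracket -> illegal
(3,2): no bracket -> illegal
(3,5): no bracket -> illegal
(3,6): no bracket -> illegal
(4,1): no bracket -> illegal
(4,5): no bracket -> illegal
(5,1): flips 3 -> legal
(6,1): flips 1 -> legal
(6,2): flips 2 -> legal
(6,3): flips 1 -> legal
(6,4): flips 2 -> legal
(6,5): flips 1 -> legal
W mobility = 11

Answer: B=5 W=11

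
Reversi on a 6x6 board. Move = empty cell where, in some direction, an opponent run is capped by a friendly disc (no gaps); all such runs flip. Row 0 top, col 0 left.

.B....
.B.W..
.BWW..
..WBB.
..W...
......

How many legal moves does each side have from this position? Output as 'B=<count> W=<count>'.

-- B to move --
(0,2): no bracket -> illegal
(0,3): flips 2 -> legal
(0,4): no bracket -> illegal
(1,2): flips 1 -> legal
(1,4): no bracket -> illegal
(2,4): flips 2 -> legal
(3,1): flips 1 -> legal
(4,1): no bracket -> illegal
(4,3): flips 1 -> legal
(5,1): flips 1 -> legal
(5,2): no bracket -> illegal
(5,3): no bracket -> illegal
B mobility = 6
-- W to move --
(0,0): flips 1 -> legal
(0,2): no bracket -> illegal
(1,0): flips 1 -> legal
(1,2): no bracket -> illegal
(2,0): flips 1 -> legal
(2,4): flips 1 -> legal
(2,5): no bracket -> illegal
(3,0): no bracket -> illegal
(3,1): no bracket -> illegal
(3,5): flips 2 -> legal
(4,3): flips 1 -> legal
(4,4): flips 1 -> legal
(4,5): flips 1 -> legal
W mobility = 8

Answer: B=6 W=8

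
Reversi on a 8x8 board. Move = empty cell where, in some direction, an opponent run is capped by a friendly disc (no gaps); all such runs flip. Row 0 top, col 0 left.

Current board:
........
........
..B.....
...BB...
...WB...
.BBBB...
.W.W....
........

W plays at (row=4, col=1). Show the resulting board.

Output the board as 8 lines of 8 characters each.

Place W at (4,1); scan 8 dirs for brackets.
Dir NW: first cell '.' (not opp) -> no flip
Dir N: first cell '.' (not opp) -> no flip
Dir NE: first cell '.' (not opp) -> no flip
Dir W: first cell '.' (not opp) -> no flip
Dir E: first cell '.' (not opp) -> no flip
Dir SW: first cell '.' (not opp) -> no flip
Dir S: opp run (5,1) capped by W -> flip
Dir SE: opp run (5,2) capped by W -> flip
All flips: (5,1) (5,2)

Answer: ........
........
..B.....
...BB...
.W.WB...
.WWBB...
.W.W....
........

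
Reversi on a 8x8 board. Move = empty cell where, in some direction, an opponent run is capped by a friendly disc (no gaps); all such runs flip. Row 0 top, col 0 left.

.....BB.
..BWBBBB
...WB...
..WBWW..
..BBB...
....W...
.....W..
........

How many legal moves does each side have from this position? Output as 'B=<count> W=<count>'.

Answer: B=13 W=6

Derivation:
-- B to move --
(0,2): flips 1 -> legal
(0,3): flips 2 -> legal
(0,4): no bracket -> illegal
(2,1): flips 1 -> legal
(2,2): flips 2 -> legal
(2,5): flips 1 -> legal
(2,6): flips 1 -> legal
(3,1): flips 1 -> legal
(3,6): flips 2 -> legal
(4,1): flips 2 -> legal
(4,5): flips 2 -> legal
(4,6): flips 1 -> legal
(5,3): no bracket -> illegal
(5,5): no bracket -> illegal
(5,6): no bracket -> illegal
(6,3): no bracket -> illegal
(6,4): flips 1 -> legal
(6,6): no bracket -> illegal
(7,4): no bracket -> illegal
(7,5): no bracket -> illegal
(7,6): flips 2 -> legal
B mobility = 13
-- W to move --
(0,1): flips 1 -> legal
(0,2): no bracket -> illegal
(0,3): no bracket -> illegal
(0,4): flips 2 -> legal
(0,7): no bracket -> illegal
(1,1): flips 1 -> legal
(2,1): no bracket -> illegal
(2,2): no bracket -> illegal
(2,5): flips 1 -> legal
(2,6): no bracket -> illegal
(2,7): no bracket -> illegal
(3,1): no bracket -> illegal
(4,1): no bracket -> illegal
(4,5): no bracket -> illegal
(5,1): no bracket -> illegal
(5,2): flips 2 -> legal
(5,3): flips 3 -> legal
(5,5): no bracket -> illegal
W mobility = 6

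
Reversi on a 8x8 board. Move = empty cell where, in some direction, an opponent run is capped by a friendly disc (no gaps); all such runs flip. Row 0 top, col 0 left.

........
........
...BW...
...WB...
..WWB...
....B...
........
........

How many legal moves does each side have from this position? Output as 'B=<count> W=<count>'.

Answer: B=7 W=8

Derivation:
-- B to move --
(1,3): no bracket -> illegal
(1,4): flips 1 -> legal
(1,5): no bracket -> illegal
(2,2): flips 1 -> legal
(2,5): flips 1 -> legal
(3,1): no bracket -> illegal
(3,2): flips 2 -> legal
(3,5): no bracket -> illegal
(4,1): flips 2 -> legal
(5,1): no bracket -> illegal
(5,2): flips 1 -> legal
(5,3): flips 2 -> legal
B mobility = 7
-- W to move --
(1,2): no bracket -> illegal
(1,3): flips 1 -> legal
(1,4): no bracket -> illegal
(2,2): flips 1 -> legal
(2,5): flips 1 -> legal
(3,2): no bracket -> illegal
(3,5): flips 1 -> legal
(4,5): flips 1 -> legal
(5,3): no bracket -> illegal
(5,5): flips 1 -> legal
(6,3): no bracket -> illegal
(6,4): flips 3 -> legal
(6,5): flips 1 -> legal
W mobility = 8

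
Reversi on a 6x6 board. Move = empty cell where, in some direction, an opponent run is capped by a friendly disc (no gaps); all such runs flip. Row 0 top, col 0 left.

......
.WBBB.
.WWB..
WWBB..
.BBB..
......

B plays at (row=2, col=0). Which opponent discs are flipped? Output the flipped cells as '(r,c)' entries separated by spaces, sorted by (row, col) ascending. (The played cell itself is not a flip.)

Dir NW: edge -> no flip
Dir N: first cell '.' (not opp) -> no flip
Dir NE: opp run (1,1), next='.' -> no flip
Dir W: edge -> no flip
Dir E: opp run (2,1) (2,2) capped by B -> flip
Dir SW: edge -> no flip
Dir S: opp run (3,0), next='.' -> no flip
Dir SE: opp run (3,1) capped by B -> flip

Answer: (2,1) (2,2) (3,1)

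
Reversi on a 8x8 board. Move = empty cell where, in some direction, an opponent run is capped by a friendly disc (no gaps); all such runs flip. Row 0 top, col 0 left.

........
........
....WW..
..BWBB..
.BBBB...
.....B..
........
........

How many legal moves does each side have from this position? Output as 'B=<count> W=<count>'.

Answer: B=6 W=9

Derivation:
-- B to move --
(1,3): flips 1 -> legal
(1,4): flips 1 -> legal
(1,5): flips 3 -> legal
(1,6): flips 1 -> legal
(2,2): flips 1 -> legal
(2,3): flips 1 -> legal
(2,6): no bracket -> illegal
(3,6): no bracket -> illegal
B mobility = 6
-- W to move --
(2,1): no bracket -> illegal
(2,2): no bracket -> illegal
(2,3): no bracket -> illegal
(2,6): no bracket -> illegal
(3,0): no bracket -> illegal
(3,1): flips 1 -> legal
(3,6): flips 2 -> legal
(4,0): no bracket -> illegal
(4,5): flips 1 -> legal
(4,6): flips 1 -> legal
(5,0): no bracket -> illegal
(5,1): flips 1 -> legal
(5,2): flips 2 -> legal
(5,3): flips 1 -> legal
(5,4): flips 2 -> legal
(5,6): no bracket -> illegal
(6,4): no bracket -> illegal
(6,5): no bracket -> illegal
(6,6): flips 2 -> legal
W mobility = 9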